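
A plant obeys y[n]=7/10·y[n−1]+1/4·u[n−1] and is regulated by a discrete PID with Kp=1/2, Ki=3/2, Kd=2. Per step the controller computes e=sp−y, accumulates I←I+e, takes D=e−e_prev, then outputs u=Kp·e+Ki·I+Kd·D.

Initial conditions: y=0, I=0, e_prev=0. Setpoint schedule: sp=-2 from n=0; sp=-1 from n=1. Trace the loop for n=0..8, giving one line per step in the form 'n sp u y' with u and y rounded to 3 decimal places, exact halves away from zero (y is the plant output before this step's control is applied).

(exact arithmetic carried between steps; '≈' marks a value shown rounded to 6 d.p. or computed from one; I and e_prev carry over from the previous line; the table rounds u and y to 3 d.p., halves away from zero)
n=0: y=0, sp=-2, e=sp−y=-2; I=-2, D=e−e_prev=-2; u=1/2·(-2)+3/2·(-2)+2·(-2)=-8; next y=7/10·0+1/4·(-8)=-2
n=1: y=-2, sp=-1, e=sp−y=1; I=-1, D=e−e_prev=3; u=1/2·1+3/2·(-1)+2·3=5; next y=7/10·(-2)+1/4·5=-0.15
n=2: y=-0.15, sp=-1, e=sp−y=-0.85; I=-1.85, D=e−e_prev=-1.85; u=1/2·(-0.85)+3/2·(-1.85)+2·(-1.85)=-6.9; next y=7/10·(-0.15)+1/4·(-6.9)=-1.83
n=3: y=-1.83, sp=-1, e=sp−y=0.83; I=-1.02, D=e−e_prev=1.68; u=1/2·0.83+3/2·(-1.02)+2·1.68=2.245; next y=7/10·(-1.83)+1/4·2.245=-0.71975
n=4: y=-0.71975, sp=-1, e=sp−y=-0.28025; I=-1.30025, D=e−e_prev=-1.11025; u=1/2·(-0.28025)+3/2·(-1.30025)+2·(-1.11025)=-4.311; next y=7/10·(-0.71975)+1/4·(-4.311)=-1.581575
n=5: y=-1.581575, sp=-1, e=sp−y=0.581575; I=-0.718675, D=e−e_prev=0.861825; u=1/2·0.581575+3/2·(-0.718675)+2·0.861825=0.936425; next y=7/10·(-1.581575)+1/4·0.936425≈-0.872996
n=6: y≈-0.872996, sp=-1, e=sp−y≈-0.127004; I≈-0.845679, D=e−e_prev≈-0.708579; u=1/2·(-0.127004)+3/2·(-0.845679)+2·(-0.708579)≈-2.749178; next y=7/10·(-0.872996)+1/4·(-2.749178)≈-1.298392
n=7: y≈-1.298392, sp=-1, e=sp−y≈0.298392; I≈-0.547287, D=e−e_prev≈0.425396; u=1/2·0.298392+3/2·(-0.547287)+2·0.425396≈0.179056; next y=7/10·(-1.298392)+1/4·0.179056≈-0.864110
n=8: y≈-0.864110, sp=-1, e=sp−y≈-0.135890; I≈-0.683177, D=e−e_prev≈-0.434282; u=1/2·(-0.135890)+3/2·(-0.683177)+2·(-0.434282)≈-1.961273; next y=7/10·(-0.864110)+1/4·(-1.961273)≈-1.095195

0 -2 -8.000 0.000
1 -1 5.000 -2.000
2 -1 -6.900 -0.150
3 -1 2.245 -1.830
4 -1 -4.311 -0.720
5 -1 0.936 -1.582
6 -1 -2.749 -0.873
7 -1 0.179 -1.298
8 -1 -1.961 -0.864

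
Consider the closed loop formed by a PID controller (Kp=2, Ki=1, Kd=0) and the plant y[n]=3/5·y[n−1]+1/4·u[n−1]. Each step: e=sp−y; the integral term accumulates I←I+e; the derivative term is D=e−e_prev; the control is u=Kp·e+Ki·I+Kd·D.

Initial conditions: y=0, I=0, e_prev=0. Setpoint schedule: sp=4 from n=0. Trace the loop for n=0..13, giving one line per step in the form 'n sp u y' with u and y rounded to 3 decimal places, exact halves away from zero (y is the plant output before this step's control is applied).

(exact arithmetic carried between steps; '≈' marks a value shown rounded to 6 d.p. or computed from one; I and e_prev carry over from the previous line; the table rounds u and y to 3 d.p., halves away from zero)
n=0: y=0, sp=4, e=sp−y=4; I=4, D=e−e_prev=4; u=2·4+1·4+0·4=12; next y=3/5·0+1/4·12=3
n=1: y=3, sp=4, e=sp−y=1; I=5, D=e−e_prev=-3; u=2·1+1·5+0·(-3)=7; next y=3/5·3+1/4·7=3.55
n=2: y=3.55, sp=4, e=sp−y=0.45; I=5.45, D=e−e_prev=-0.55; u=2·0.45+1·5.45+0·(-0.55)=6.35; next y=3/5·3.55+1/4·6.35=3.7175
n=3: y=3.7175, sp=4, e=sp−y=0.2825; I=5.7325, D=e−e_prev=-0.1675; u=2·0.2825+1·5.7325+0·(-0.1675)=6.2975; next y=3/5·3.7175+1/4·6.2975=3.804875
n=4: y=3.804875, sp=4, e=sp−y=0.195125; I=5.927625, D=e−e_prev=-0.087375; u=2·0.195125+1·5.927625+0·(-0.087375)=6.317875; next y=3/5·3.804875+1/4·6.317875≈3.862394
n=5: y≈3.862394, sp=4, e=sp−y≈0.137606; I≈6.065231, D=e−e_prev≈-0.057519; u=2·0.137606+1·6.065231+0·(-0.057519)≈6.340444; next y=3/5·3.862394+1/4·6.340444≈3.902547
n=6: y≈3.902547, sp=4, e=sp−y≈0.097453; I≈6.162684, D=e−e_prev≈-0.040153; u=2·0.097453+1·6.162684+0·(-0.040153)≈6.357590; next y=3/5·3.902547+1/4·6.357590≈3.930926
n=7: y≈3.930926, sp=4, e=sp−y≈0.069074; I≈6.231758, D=e−e_prev≈-0.028379; u=2·0.069074+1·6.231758+0·(-0.028379)≈6.369907; next y=3/5·3.930926+1/4·6.369907≈3.951032
n=8: y≈3.951032, sp=4, e=sp−y≈0.048968; I≈6.280726, D=e−e_prev≈-0.020106; u=2·0.048968+1·6.280726+0·(-0.020106)≈6.378662; next y=3/5·3.951032+1/4·6.378662≈3.965285
n=9: y≈3.965285, sp=4, e=sp−y≈0.034715; I≈6.315441, D=e−e_prev≈-0.014253; u=2·0.034715+1·6.315441+0·(-0.014253)≈6.384872; next y=3/5·3.965285+1/4·6.384872≈3.975389
n=10: y≈3.975389, sp=4, e=sp−y≈0.024611; I≈6.340053, D=e−e_prev≈-0.010104; u=2·0.024611+1·6.340053+0·(-0.010104)≈6.389275; next y=3/5·3.975389+1/4·6.389275≈3.982552
n=11: y≈3.982552, sp=4, e=sp−y≈0.017448; I≈6.357501, D=e−e_prev≈-0.007163; u=2·0.017448+1·6.357501+0·(-0.007163)≈6.392396; next y=3/5·3.982552+1/4·6.392396≈3.987630
n=12: y≈3.987630, sp=4, e=sp−y≈0.012370; I≈6.369870, D=e−e_prev≈-0.005078; u=2·0.012370+1·6.369870+0·(-0.005078)≈6.394610; next y=3/5·3.987630+1/4·6.394610≈3.991231
n=13: y≈3.991231, sp=4, e=sp−y≈0.008769; I≈6.378640, D=e−e_prev≈-0.003600; u=2·0.008769+1·6.378640+0·(-0.003600)≈6.396178; next y=3/5·3.991231+1/4·6.396178≈3.993783

0 4 12.000 0.000
1 4 7.000 3.000
2 4 6.350 3.550
3 4 6.298 3.718
4 4 6.318 3.805
5 4 6.340 3.862
6 4 6.358 3.903
7 4 6.370 3.931
8 4 6.379 3.951
9 4 6.385 3.965
10 4 6.389 3.975
11 4 6.392 3.983
12 4 6.395 3.988
13 4 6.396 3.991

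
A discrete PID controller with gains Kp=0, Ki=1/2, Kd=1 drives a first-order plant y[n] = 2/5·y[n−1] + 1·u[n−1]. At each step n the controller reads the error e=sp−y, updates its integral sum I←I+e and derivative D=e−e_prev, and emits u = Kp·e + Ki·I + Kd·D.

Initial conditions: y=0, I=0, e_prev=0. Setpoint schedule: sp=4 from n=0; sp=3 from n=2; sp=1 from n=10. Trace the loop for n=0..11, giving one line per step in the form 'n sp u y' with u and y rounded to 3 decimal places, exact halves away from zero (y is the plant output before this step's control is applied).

(exact arithmetic carried between steps; '≈' marks a value shown rounded to 6 d.p. or computed from one; I and e_prev carry over from the previous line; the table rounds u and y to 3 d.p., halves away from zero)
n=0: y=0, sp=4, e=sp−y=4; I=4, D=e−e_prev=4; u=0·4+1/2·4+1·4=6; next y=2/5·0+1·6=6
n=1: y=6, sp=4, e=sp−y=-2; I=2, D=e−e_prev=-6; u=0·(-2)+1/2·2+1·(-6)=-5; next y=2/5·6+1·(-5)=-2.6
n=2: y=-2.6, sp=3, e=sp−y=5.6; I=7.6, D=e−e_prev=7.6; u=0·5.6+1/2·7.6+1·7.6=11.4; next y=2/5·(-2.6)+1·11.4=10.36
n=3: y=10.36, sp=3, e=sp−y=-7.36; I=0.24, D=e−e_prev=-12.96; u=0·(-7.36)+1/2·0.24+1·(-12.96)=-12.84; next y=2/5·10.36+1·(-12.84)=-8.696
n=4: y=-8.696, sp=3, e=sp−y=11.696; I=11.936, D=e−e_prev=19.056; u=0·11.696+1/2·11.936+1·19.056=25.024; next y=2/5·(-8.696)+1·25.024=21.5456
n=5: y=21.5456, sp=3, e=sp−y=-18.5456; I=-6.6096, D=e−e_prev=-30.2416; u=0·(-18.5456)+1/2·(-6.6096)+1·(-30.2416)=-33.5464; next y=2/5·21.5456+1·(-33.5464)=-24.92816
n=6: y=-24.92816, sp=3, e=sp−y=27.92816; I=21.31856, D=e−e_prev=46.47376; u=0·27.92816+1/2·21.31856+1·46.47376=57.13304; next y=2/5·(-24.92816)+1·57.13304=47.161776
n=7: y=47.161776, sp=3, e=sp−y=-44.161776; I=-22.843216, D=e−e_prev=-72.089936; u=0·(-44.161776)+1/2·(-22.843216)+1·(-72.089936)=-83.511544; next y=2/5·47.161776+1·(-83.511544)≈-64.646834
n=8: y≈-64.646834, sp=3, e=sp−y≈67.646834; I≈44.803618, D=e−e_prev≈111.808610; u=0·67.646834+1/2·44.803618+1·111.808610≈134.210418; next y=2/5·(-64.646834)+1·134.210418≈108.351685
n=9: y≈108.351685, sp=3, e=sp−y≈-105.351685; I≈-60.548067, D=e−e_prev≈-172.998519; u=0·(-105.351685)+1/2·(-60.548067)+1·(-172.998519)≈-203.272552; next y=2/5·108.351685+1·(-203.272552)≈-159.931878
n=10: y≈-159.931878, sp=1, e=sp−y≈160.931878; I≈100.383811, D=e−e_prev≈266.283563; u=0·160.931878+1/2·100.383811+1·266.283563≈316.475469; next y=2/5·(-159.931878)+1·316.475469≈252.502717
n=11: y≈252.502717, sp=1, e=sp−y≈-251.502717; I≈-151.118906, D=e−e_prev≈-412.434596; u=0·(-251.502717)+1/2·(-151.118906)+1·(-412.434596)≈-487.994049; next y=2/5·252.502717+1·(-487.994049)≈-386.992962

0 4 6.000 0.000
1 4 -5.000 6.000
2 3 11.400 -2.600
3 3 -12.840 10.360
4 3 25.024 -8.696
5 3 -33.546 21.546
6 3 57.133 -24.928
7 3 -83.512 47.162
8 3 134.210 -64.647
9 3 -203.273 108.352
10 1 316.475 -159.932
11 1 -487.994 252.503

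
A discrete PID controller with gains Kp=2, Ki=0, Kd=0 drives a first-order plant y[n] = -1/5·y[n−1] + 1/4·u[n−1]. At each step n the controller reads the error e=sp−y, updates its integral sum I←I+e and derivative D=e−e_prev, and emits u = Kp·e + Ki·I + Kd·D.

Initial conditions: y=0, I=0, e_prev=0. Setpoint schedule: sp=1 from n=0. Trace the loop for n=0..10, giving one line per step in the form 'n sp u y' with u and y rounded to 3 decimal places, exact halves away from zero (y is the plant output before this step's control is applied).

(exact arithmetic carried between steps; '≈' marks a value shown rounded to 6 d.p. or computed from one; I and e_prev carry over from the previous line; the table rounds u and y to 3 d.p., halves away from zero)
n=0: y=0, sp=1, e=sp−y=1; I=1, D=e−e_prev=1; u=2·1+0·1+0·1=2; next y=-1/5·0+1/4·2=0.5
n=1: y=0.5, sp=1, e=sp−y=0.5; I=1.5, D=e−e_prev=-0.5; u=2·0.5+0·1.5+0·(-0.5)=1; next y=-1/5·0.5+1/4·1=0.15
n=2: y=0.15, sp=1, e=sp−y=0.85; I=2.35, D=e−e_prev=0.35; u=2·0.85+0·2.35+0·0.35=1.7; next y=-1/5·0.15+1/4·1.7=0.395
n=3: y=0.395, sp=1, e=sp−y=0.605; I=2.955, D=e−e_prev=-0.245; u=2·0.605+0·2.955+0·(-0.245)=1.21; next y=-1/5·0.395+1/4·1.21=0.2235
n=4: y=0.2235, sp=1, e=sp−y=0.7765; I=3.7315, D=e−e_prev=0.1715; u=2·0.7765+0·3.7315+0·0.1715=1.553; next y=-1/5·0.2235+1/4·1.553=0.34355
n=5: y=0.34355, sp=1, e=sp−y=0.65645; I=4.38795, D=e−e_prev=-0.12005; u=2·0.65645+0·4.38795+0·(-0.12005)=1.3129; next y=-1/5·0.34355+1/4·1.3129=0.259515
n=6: y=0.259515, sp=1, e=sp−y=0.740485; I=5.128435, D=e−e_prev=0.084035; u=2·0.740485+0·5.128435+0·0.084035=1.48097; next y=-1/5·0.259515+1/4·1.48097≈0.318340
n=7: y≈0.318340, sp=1, e=sp−y≈0.681661; I≈5.810096, D=e−e_prev≈-0.058825; u=2·0.681661+0·5.810096+0·(-0.058825)≈1.363321; next y=-1/5·0.318340+1/4·1.363321≈0.277162
n=8: y≈0.277162, sp=1, e=sp−y≈0.722838; I≈6.532933, D=e−e_prev≈0.041177; u=2·0.722838+0·6.532933+0·0.041177≈1.445675; next y=-1/5·0.277162+1/4·1.445675≈0.305986
n=9: y≈0.305986, sp=1, e=sp−y≈0.694014; I≈7.226947, D=e−e_prev≈-0.028824; u=2·0.694014+0·7.226947+0·(-0.028824)≈1.388027; next y=-1/5·0.305986+1/4·1.388027≈0.285810
n=10: y≈0.285810, sp=1, e=sp−y≈0.714190; I≈7.941137, D=e−e_prev≈0.020177; u=2·0.714190+0·7.941137+0·0.020177≈1.428381; next y=-1/5·0.285810+1/4·1.428381≈0.299933

0 1 2.000 0.000
1 1 1.000 0.500
2 1 1.700 0.150
3 1 1.210 0.395
4 1 1.553 0.224
5 1 1.313 0.344
6 1 1.481 0.260
7 1 1.363 0.318
8 1 1.446 0.277
9 1 1.388 0.306
10 1 1.428 0.286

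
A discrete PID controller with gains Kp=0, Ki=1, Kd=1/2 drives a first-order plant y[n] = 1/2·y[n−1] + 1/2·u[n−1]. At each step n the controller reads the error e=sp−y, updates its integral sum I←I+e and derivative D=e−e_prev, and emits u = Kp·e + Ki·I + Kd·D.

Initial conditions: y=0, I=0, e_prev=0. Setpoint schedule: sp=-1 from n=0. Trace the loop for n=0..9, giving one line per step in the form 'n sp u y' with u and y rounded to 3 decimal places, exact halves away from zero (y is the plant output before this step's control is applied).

(exact arithmetic carried between steps; '≈' marks a value shown rounded to 6 d.p. or computed from one; I and e_prev carry over from the previous line; the table rounds u and y to 3 d.p., halves away from zero)
n=0: y=0, sp=-1, e=sp−y=-1; I=-1, D=e−e_prev=-1; u=0·(-1)+1·(-1)+1/2·(-1)=-1.5; next y=1/2·0+1/2·(-1.5)=-0.75
n=1: y=-0.75, sp=-1, e=sp−y=-0.25; I=-1.25, D=e−e_prev=0.75; u=0·(-0.25)+1·(-1.25)+1/2·0.75=-0.875; next y=1/2·(-0.75)+1/2·(-0.875)=-0.8125
n=2: y=-0.8125, sp=-1, e=sp−y=-0.1875; I=-1.4375, D=e−e_prev=0.0625; u=0·(-0.1875)+1·(-1.4375)+1/2·0.0625=-1.40625; next y=1/2·(-0.8125)+1/2·(-1.40625)=-1.109375
n=3: y=-1.109375, sp=-1, e=sp−y=0.109375; I=-1.328125, D=e−e_prev=0.296875; u=0·0.109375+1·(-1.328125)+1/2·0.296875≈-1.179688; next y=1/2·(-1.109375)+1/2·(-1.179688)≈-1.144531
n=4: y≈-1.144531, sp=-1, e=sp−y≈0.144531; I≈-1.183594, D=e−e_prev≈0.035156; u=0·0.144531+1·(-1.183594)+1/2·0.035156≈-1.166016; next y=1/2·(-1.144531)+1/2·(-1.166016)≈-1.155273
n=5: y≈-1.155273, sp=-1, e=sp−y≈0.155273; I≈-1.028320, D=e−e_prev≈0.010742; u=0·0.155273+1·(-1.028320)+1/2·0.010742≈-1.022949; next y=1/2·(-1.155273)+1/2·(-1.022949)≈-1.089111
n=6: y≈-1.089111, sp=-1, e=sp−y≈0.089111; I≈-0.939209, D=e−e_prev≈-0.066162; u=0·0.089111+1·(-0.939209)+1/2·(-0.066162)≈-0.972290; next y=1/2·(-1.089111)+1/2·(-0.972290)≈-1.030701
n=7: y≈-1.030701, sp=-1, e=sp−y≈0.030701; I≈-0.908508, D=e−e_prev≈-0.058411; u=0·0.030701+1·(-0.908508)+1/2·(-0.058411)≈-0.937714; next y=1/2·(-1.030701)+1/2·(-0.937714)≈-0.984207
n=8: y≈-0.984207, sp=-1, e=sp−y≈-0.015793; I≈-0.924301, D=e−e_prev≈-0.046494; u=0·(-0.015793)+1·(-0.924301)+1/2·(-0.046494)≈-0.947548; next y=1/2·(-0.984207)+1/2·(-0.947548)≈-0.965878
n=9: y≈-0.965878, sp=-1, e=sp−y≈-0.034122; I≈-0.958424, D=e−e_prev≈-0.018330; u=0·(-0.034122)+1·(-0.958424)+1/2·(-0.018330)≈-0.967588; next y=1/2·(-0.965878)+1/2·(-0.967588)≈-0.966733

0 -1 -1.500 0.000
1 -1 -0.875 -0.750
2 -1 -1.406 -0.813
3 -1 -1.180 -1.109
4 -1 -1.166 -1.145
5 -1 -1.023 -1.155
6 -1 -0.972 -1.089
7 -1 -0.938 -1.031
8 -1 -0.948 -0.984
9 -1 -0.968 -0.966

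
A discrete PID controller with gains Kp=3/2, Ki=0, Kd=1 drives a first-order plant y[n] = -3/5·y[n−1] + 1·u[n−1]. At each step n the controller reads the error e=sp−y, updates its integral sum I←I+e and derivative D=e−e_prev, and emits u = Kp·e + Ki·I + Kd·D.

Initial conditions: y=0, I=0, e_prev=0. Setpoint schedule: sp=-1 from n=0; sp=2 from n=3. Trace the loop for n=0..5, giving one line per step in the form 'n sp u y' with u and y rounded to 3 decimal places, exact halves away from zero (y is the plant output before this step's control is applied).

(exact arithmetic carried between steps; '≈' marks a value shown rounded to 6 d.p. or computed from one; I and e_prev carry over from the previous line; the table rounds u and y to 3 d.p., halves away from zero)
n=0: y=0, sp=-1, e=sp−y=-1; I=-1, D=e−e_prev=-1; u=3/2·(-1)+0·(-1)+1·(-1)=-2.5; next y=-3/5·0+1·(-2.5)=-2.5
n=1: y=-2.5, sp=-1, e=sp−y=1.5; I=0.5, D=e−e_prev=2.5; u=3/2·1.5+0·0.5+1·2.5=4.75; next y=-3/5·(-2.5)+1·4.75=6.25
n=2: y=6.25, sp=-1, e=sp−y=-7.25; I=-6.75, D=e−e_prev=-8.75; u=3/2·(-7.25)+0·(-6.75)+1·(-8.75)=-19.625; next y=-3/5·6.25+1·(-19.625)=-23.375
n=3: y=-23.375, sp=2, e=sp−y=25.375; I=18.625, D=e−e_prev=32.625; u=3/2·25.375+0·18.625+1·32.625=70.6875; next y=-3/5·(-23.375)+1·70.6875=84.7125
n=4: y=84.7125, sp=2, e=sp−y=-82.7125; I=-64.0875, D=e−e_prev=-108.0875; u=3/2·(-82.7125)+0·(-64.0875)+1·(-108.0875)=-232.15625; next y=-3/5·84.7125+1·(-232.15625)=-282.98375
n=5: y=-282.98375, sp=2, e=sp−y=284.98375; I=220.89625, D=e−e_prev=367.69625; u=3/2·284.98375+0·220.89625+1·367.69625=795.171875; next y=-3/5·(-282.98375)+1·795.171875=964.962125

0 -1 -2.500 0.000
1 -1 4.750 -2.500
2 -1 -19.625 6.250
3 2 70.688 -23.375
4 2 -232.156 84.713
5 2 795.172 -282.984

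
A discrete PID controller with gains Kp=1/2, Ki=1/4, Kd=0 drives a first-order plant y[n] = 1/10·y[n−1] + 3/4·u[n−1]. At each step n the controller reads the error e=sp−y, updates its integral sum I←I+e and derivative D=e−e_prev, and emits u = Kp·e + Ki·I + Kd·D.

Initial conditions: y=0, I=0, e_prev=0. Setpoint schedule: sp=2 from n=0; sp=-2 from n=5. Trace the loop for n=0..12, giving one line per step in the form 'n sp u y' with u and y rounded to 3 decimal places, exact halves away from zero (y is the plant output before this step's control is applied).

0 2 1.500 0.000
1 2 1.156 1.125
2 2 1.484 0.980
3 2 1.566 1.211
4 2 1.700 1.295
5 -2 -1.206 1.404
6 -2 -0.431 -0.764
7 -2 -1.013 -0.399
8 -2 -1.113 -0.800
9 -2 -1.327 -0.915
10 -2 -1.469 -1.087
11 -2 -1.605 -1.211
12 -2 -1.717 -1.325

(exact arithmetic carried between steps; '≈' marks a value shown rounded to 6 d.p. or computed from one; I and e_prev carry over from the previous line; the table rounds u and y to 3 d.p., halves away from zero)
n=0: y=0, sp=2, e=sp−y=2; I=2, D=e−e_prev=2; u=1/2·2+1/4·2+0·2=1.5; next y=1/10·0+3/4·1.5=1.125
n=1: y=1.125, sp=2, e=sp−y=0.875; I=2.875, D=e−e_prev=-1.125; u=1/2·0.875+1/4·2.875+0·(-1.125)=1.15625; next y=1/10·1.125+3/4·1.15625≈0.979688
n=2: y≈0.979688, sp=2, e=sp−y≈1.020313; I≈3.895313, D=e−e_prev≈0.145313; u=1/2·1.020313+1/4·3.895313+0·0.145313≈1.483984; next y=1/10·0.979688+3/4·1.483984≈1.210957
n=3: y≈1.210957, sp=2, e=sp−y≈0.789043; I≈4.684355, D=e−e_prev≈-0.231270; u=1/2·0.789043+1/4·4.684355+0·(-0.231270)≈1.565610; next y=1/10·1.210957+3/4·1.565610≈1.295303
n=4: y≈1.295303, sp=2, e=sp−y≈0.704697; I≈5.389052, D=e−e_prev≈-0.084346; u=1/2·0.704697+1/4·5.389052+0·(-0.084346)≈1.699611; next y=1/10·1.295303+3/4·1.699611≈1.404239
n=5: y≈1.404239, sp=-2, e=sp−y≈-3.404239; I≈1.984813, D=e−e_prev≈-4.108935; u=1/2·(-3.404239)+1/4·1.984813+0·(-4.108935)≈-1.205916; next y=1/10·1.404239+3/4·(-1.205916)≈-0.764013
n=6: y≈-0.764013, sp=-2, e=sp−y≈-1.235987; I≈0.748826, D=e−e_prev≈2.168252; u=1/2·(-1.235987)+1/4·0.748826+0·2.168252≈-0.430787; next y=1/10·(-0.764013)+3/4·(-0.430787)≈-0.399491
n=7: y≈-0.399491, sp=-2, e=sp−y≈-1.600509; I≈-0.851682, D=e−e_prev≈-0.364522; u=1/2·(-1.600509)+1/4·(-0.851682)+0·(-0.364522)≈-1.013175; next y=1/10·(-0.399491)+3/4·(-1.013175)≈-0.799830
n=8: y≈-0.799830, sp=-2, e=sp−y≈-1.200170; I≈-2.051852, D=e−e_prev≈0.400339; u=1/2·(-1.200170)+1/4·(-2.051852)+0·0.400339≈-1.113048; next y=1/10·(-0.799830)+3/4·(-1.113048)≈-0.914769
n=9: y≈-0.914769, sp=-2, e=sp−y≈-1.085231; I≈-3.137083, D=e−e_prev≈0.114939; u=1/2·(-1.085231)+1/4·(-3.137083)+0·0.114939≈-1.326886; next y=1/10·(-0.914769)+3/4·(-1.326886)≈-1.086642
n=10: y≈-1.086642, sp=-2, e=sp−y≈-0.913358; I≈-4.050441, D=e−e_prev≈0.171873; u=1/2·(-0.913358)+1/4·(-4.050441)+0·0.171873≈-1.469290; next y=1/10·(-1.086642)+3/4·(-1.469290)≈-1.210631
n=11: y≈-1.210631, sp=-2, e=sp−y≈-0.789369; I≈-4.839810, D=e−e_prev≈0.123990; u=1/2·(-0.789369)+1/4·(-4.839810)+0·0.123990≈-1.604637; next y=1/10·(-1.210631)+3/4·(-1.604637)≈-1.324541
n=12: y≈-1.324541, sp=-2, e=sp−y≈-0.675459; I≈-5.515269, D=e−e_prev≈0.113909; u=1/2·(-0.675459)+1/4·(-5.515269)+0·0.113909≈-1.716547; next y=1/10·(-1.324541)+3/4·(-1.716547)≈-1.419864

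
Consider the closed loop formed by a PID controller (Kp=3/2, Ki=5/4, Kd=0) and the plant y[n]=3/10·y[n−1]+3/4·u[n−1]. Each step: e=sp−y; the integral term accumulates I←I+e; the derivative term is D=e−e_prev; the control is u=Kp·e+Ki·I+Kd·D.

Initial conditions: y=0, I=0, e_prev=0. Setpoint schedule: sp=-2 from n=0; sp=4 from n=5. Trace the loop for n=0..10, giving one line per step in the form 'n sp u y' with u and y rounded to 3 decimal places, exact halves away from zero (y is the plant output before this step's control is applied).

0 -2 -5.500 0.000
1 -2 3.344 -4.125
2 -2 -8.837 1.270
3 -2 7.747 -6.247
4 -2 -14.948 3.936
5 4 32.539 -10.030
6 4 -36.343 21.395
7 4 58.056 -20.838
8 4 -70.750 37.290
9 4 105.343 -41.875
10 4 -135.193 66.445

(exact arithmetic carried between steps; '≈' marks a value shown rounded to 6 d.p. or computed from one; I and e_prev carry over from the previous line; the table rounds u and y to 3 d.p., halves away from zero)
n=0: y=0, sp=-2, e=sp−y=-2; I=-2, D=e−e_prev=-2; u=3/2·(-2)+5/4·(-2)+0·(-2)=-5.5; next y=3/10·0+3/4·(-5.5)=-4.125
n=1: y=-4.125, sp=-2, e=sp−y=2.125; I=0.125, D=e−e_prev=4.125; u=3/2·2.125+5/4·0.125+0·4.125=3.34375; next y=3/10·(-4.125)+3/4·3.34375≈1.270313
n=2: y≈1.270313, sp=-2, e=sp−y≈-3.270313; I≈-3.145313, D=e−e_prev≈-5.395313; u=3/2·(-3.270313)+5/4·(-3.145313)+0·(-5.395313)≈-8.837109; next y=3/10·1.270313+3/4·(-8.837109)≈-6.246738
n=3: y≈-6.246738, sp=-2, e=sp−y≈4.246738; I≈1.101426, D=e−e_prev≈7.517051; u=3/2·4.246738+5/4·1.101426+0·7.517051≈7.746890; next y=3/10·(-6.246738)+3/4·7.746890≈3.936146
n=4: y≈3.936146, sp=-2, e=sp−y≈-5.936146; I≈-4.834720, D=e−e_prev≈-10.182884; u=3/2·(-5.936146)+5/4·(-4.834720)+0·(-10.182884)≈-14.947619; next y=3/10·3.936146+3/4·(-14.947619)≈-10.029870
n=5: y≈-10.029870, sp=4, e=sp−y≈14.029870; I≈9.195150, D=e−e_prev≈19.966016; u=3/2·14.029870+5/4·9.195150+0·19.966016≈32.538743; next y=3/10·(-10.029870)+3/4·32.538743≈21.395096
n=6: y≈21.395096, sp=4, e=sp−y≈-17.395096; I≈-8.199946, D=e−e_prev≈-31.424967; u=3/2·(-17.395096)+5/4·(-8.199946)+0·(-31.424967)≈-36.342577; next y=3/10·21.395096+3/4·(-36.342577)≈-20.838404
n=7: y≈-20.838404, sp=4, e=sp−y≈24.838404; I≈16.638458, D=e−e_prev≈42.233500; u=3/2·24.838404+5/4·16.638458+0·42.233500≈58.055678; next y=3/10·(-20.838404)+3/4·58.055678≈37.290237
n=8: y≈37.290237, sp=4, e=sp−y≈-33.290237; I≈-16.651780, D=e−e_prev≈-58.128641; u=3/2·(-33.290237)+5/4·(-16.651780)+0·(-58.128641)≈-70.750081; next y=3/10·37.290237+3/4·(-70.750081)≈-41.875489
n=9: y≈-41.875489, sp=4, e=sp−y≈45.875489; I≈29.223710, D=e−e_prev≈79.165727; u=3/2·45.875489+5/4·29.223710+0·79.165727≈105.342871; next y=3/10·(-41.875489)+3/4·105.342871≈66.444506
n=10: y≈66.444506, sp=4, e=sp−y≈-62.444506; I≈-33.220797, D=e−e_prev≈-108.319995; u=3/2·(-62.444506)+5/4·(-33.220797)+0·(-108.319995)≈-135.192755; next y=3/10·66.444506+3/4·(-135.192755)≈-81.461215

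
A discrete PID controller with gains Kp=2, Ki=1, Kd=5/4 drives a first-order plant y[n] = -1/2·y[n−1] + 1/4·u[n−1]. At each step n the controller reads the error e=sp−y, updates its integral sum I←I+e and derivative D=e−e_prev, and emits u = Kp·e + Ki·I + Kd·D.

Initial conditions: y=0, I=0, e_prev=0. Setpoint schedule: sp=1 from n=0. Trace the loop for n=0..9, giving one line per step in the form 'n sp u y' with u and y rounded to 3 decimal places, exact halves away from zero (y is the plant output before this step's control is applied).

0 1 4.250 0.000
1 1 -0.516 1.063
2 1 8.071 -0.660
3 1 -5.206 2.348
4 1 17.705 -2.475
5 1 -19.442 5.664
6 1 42.834 -7.692
7 1 -59.720 14.555
8 1 110.773 -22.207
9 1 -171.240 38.797

(exact arithmetic carried between steps; '≈' marks a value shown rounded to 6 d.p. or computed from one; I and e_prev carry over from the previous line; the table rounds u and y to 3 d.p., halves away from zero)
n=0: y=0, sp=1, e=sp−y=1; I=1, D=e−e_prev=1; u=2·1+1·1+5/4·1=4.25; next y=-1/2·0+1/4·4.25=1.0625
n=1: y=1.0625, sp=1, e=sp−y=-0.0625; I=0.9375, D=e−e_prev=-1.0625; u=2·(-0.0625)+1·0.9375+5/4·(-1.0625)=-0.515625; next y=-1/2·1.0625+1/4·(-0.515625)≈-0.660156
n=2: y≈-0.660156, sp=1, e=sp−y≈1.660156; I≈2.597656, D=e−e_prev≈1.722656; u=2·1.660156+1·2.597656+5/4·1.722656≈8.071289; next y=-1/2·(-0.660156)+1/4·8.071289≈2.347900
n=3: y≈2.347900, sp=1, e=sp−y≈-1.347900; I≈1.249756, D=e−e_prev≈-3.008057; u=2·(-1.347900)+1·1.249756+5/4·(-3.008057)≈-5.206116; next y=-1/2·2.347900+1/4·(-5.206116)≈-2.475479
n=4: y≈-2.475479, sp=1, e=sp−y≈3.475479; I≈4.725235, D=e−e_prev≈4.823380; u=2·3.475479+1·4.725235+5/4·4.823380≈17.705418; next y=-1/2·(-2.475479)+1/4·17.705418≈5.664094
n=5: y≈5.664094, sp=1, e=sp−y≈-4.664094; I≈0.061141, D=e−e_prev≈-8.139573; u=2·(-4.664094)+1·0.061141+5/4·(-8.139573)≈-19.441513; next y=-1/2·5.664094+1/4·(-19.441513)≈-7.692425
n=6: y≈-7.692425, sp=1, e=sp−y≈8.692425; I≈8.753566, D=e−e_prev≈13.356519; u=2·8.692425+1·8.753566+5/4·13.356519≈42.834066; next y=-1/2·(-7.692425)+1/4·42.834066≈14.554729
n=7: y≈14.554729, sp=1, e=sp−y≈-13.554729; I≈-4.801163, D=e−e_prev≈-22.247154; u=2·(-13.554729)+1·(-4.801163)+5/4·(-22.247154)≈-59.719564; next y=-1/2·14.554729+1/4·(-59.719564)≈-22.207256
n=8: y≈-22.207256, sp=1, e=sp−y≈23.207256; I≈18.406093, D=e−e_prev≈36.761985; u=2·23.207256+1·18.406093+5/4·36.761985≈110.773085; next y=-1/2·(-22.207256)+1/4·110.773085≈38.796899
n=9: y≈38.796899, sp=1, e=sp−y≈-37.796899; I≈-19.390806, D=e−e_prev≈-61.004155; u=2·(-37.796899)+1·(-19.390806)+5/4·(-61.004155)≈-171.239798; next y=-1/2·38.796899+1/4·(-171.239798)≈-62.208399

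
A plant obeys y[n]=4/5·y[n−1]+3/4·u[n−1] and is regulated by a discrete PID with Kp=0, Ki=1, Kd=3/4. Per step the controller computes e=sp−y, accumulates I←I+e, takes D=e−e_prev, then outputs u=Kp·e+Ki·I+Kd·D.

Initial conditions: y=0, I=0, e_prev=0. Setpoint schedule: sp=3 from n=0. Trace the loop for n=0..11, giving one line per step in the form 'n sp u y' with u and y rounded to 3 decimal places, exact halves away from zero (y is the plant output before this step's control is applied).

0 3 5.250 0.000
1 3 -0.891 3.938
2 3 3.672 2.482
3 3 -0.852 4.740
4 3 1.879 3.152
5 3 -0.827 3.931
6 3 1.287 2.525
7 3 -0.098 2.985
8 3 1.436 2.315
9 3 0.544 2.928
10 3 1.387 2.751
11 3 0.645 3.241

(exact arithmetic carried between steps; '≈' marks a value shown rounded to 6 d.p. or computed from one; I and e_prev carry over from the previous line; the table rounds u and y to 3 d.p., halves away from zero)
n=0: y=0, sp=3, e=sp−y=3; I=3, D=e−e_prev=3; u=0·3+1·3+3/4·3=5.25; next y=4/5·0+3/4·5.25=3.9375
n=1: y=3.9375, sp=3, e=sp−y=-0.9375; I=2.0625, D=e−e_prev=-3.9375; u=0·(-0.9375)+1·2.0625+3/4·(-3.9375)=-0.890625; next y=4/5·3.9375+3/4·(-0.890625)≈2.482031
n=2: y≈2.482031, sp=3, e=sp−y≈0.517969; I≈2.580469, D=e−e_prev≈1.455469; u=0·0.517969+1·2.580469+3/4·1.455469≈3.672070; next y=4/5·2.482031+3/4·3.672070≈4.739678
n=3: y≈4.739678, sp=3, e=sp−y≈-1.739678; I≈0.840791, D=e−e_prev≈-2.257646; u=0·(-1.739678)+1·0.840791+3/4·(-2.257646)≈-0.852444; next y=4/5·4.739678+3/4·(-0.852444)≈3.152409
n=4: y≈3.152409, sp=3, e=sp−y≈-0.152409; I≈0.688382, D=e−e_prev≈1.587268; u=0·(-0.152409)+1·0.688382+3/4·1.587268≈1.878833; next y=4/5·3.152409+3/4·1.878833≈3.931052
n=5: y≈3.931052, sp=3, e=sp−y≈-0.931052; I≈-0.242671, D=e−e_prev≈-0.778643; u=0·(-0.931052)+1·(-0.242671)+3/4·(-0.778643)≈-0.826653; next y=4/5·3.931052+3/4·(-0.826653)≈2.524852
n=6: y≈2.524852, sp=3, e=sp−y≈0.475148; I≈0.232477, D=e−e_prev≈1.406200; u=0·0.475148+1·0.232477+3/4·1.406200≈1.287127; next y=4/5·2.524852+3/4·1.287127≈2.985227
n=7: y≈2.985227, sp=3, e=sp−y≈0.014773; I≈0.247250, D=e−e_prev≈-0.460375; u=0·0.014773+1·0.247250+3/4·(-0.460375)≈-0.098031; next y=4/5·2.985227+3/4·(-0.098031)≈2.314658
n=8: y≈2.314658, sp=3, e=sp−y≈0.685342; I≈0.932592, D=e−e_prev≈0.670569; u=0·0.685342+1·0.932592+3/4·0.670569≈1.435518; next y=4/5·2.314658+3/4·1.435518≈2.928365
n=9: y≈2.928365, sp=3, e=sp−y≈0.071635; I≈1.004226, D=e−e_prev≈-0.613707; u=0·0.071635+1·1.004226+3/4·(-0.613707)≈0.543946; next y=4/5·2.928365+3/4·0.543946≈2.750652
n=10: y≈2.750652, sp=3, e=sp−y≈0.249348; I≈1.253574, D=e−e_prev≈0.177714; u=0·0.249348+1·1.253574+3/4·0.177714≈1.386860; next y=4/5·2.750652+3/4·1.386860≈3.240666
n=11: y≈3.240666, sp=3, e=sp−y≈-0.240666; I≈1.012908, D=e−e_prev≈-0.490014; u=0·(-0.240666)+1·1.012908+3/4·(-0.490014)≈0.645397; next y=4/5·3.240666+3/4·0.645397≈3.076581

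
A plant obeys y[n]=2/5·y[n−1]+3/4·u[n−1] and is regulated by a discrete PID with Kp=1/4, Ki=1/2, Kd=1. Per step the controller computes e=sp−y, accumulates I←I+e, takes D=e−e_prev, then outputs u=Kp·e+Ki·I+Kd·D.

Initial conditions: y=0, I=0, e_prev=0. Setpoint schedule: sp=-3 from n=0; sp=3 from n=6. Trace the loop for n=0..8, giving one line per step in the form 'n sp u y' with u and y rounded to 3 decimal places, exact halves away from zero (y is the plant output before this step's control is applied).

0 -3 -5.250 0.000
1 -3 3.141 -3.938
2 -3 -8.585 0.780
3 -3 6.330 -6.126
4 -3 -13.754 2.297
5 -3 12.485 -9.397
6 3 -11.764 5.605
7 3 17.260 -6.581
8 3 -19.699 10.313

(exact arithmetic carried between steps; '≈' marks a value shown rounded to 6 d.p. or computed from one; I and e_prev carry over from the previous line; the table rounds u and y to 3 d.p., halves away from zero)
n=0: y=0, sp=-3, e=sp−y=-3; I=-3, D=e−e_prev=-3; u=1/4·(-3)+1/2·(-3)+1·(-3)=-5.25; next y=2/5·0+3/4·(-5.25)=-3.9375
n=1: y=-3.9375, sp=-3, e=sp−y=0.9375; I=-2.0625, D=e−e_prev=3.9375; u=1/4·0.9375+1/2·(-2.0625)+1·3.9375=3.140625; next y=2/5·(-3.9375)+3/4·3.140625≈0.780469
n=2: y≈0.780469, sp=-3, e=sp−y≈-3.780469; I≈-5.842969, D=e−e_prev≈-4.717969; u=1/4·(-3.780469)+1/2·(-5.842969)+1·(-4.717969)≈-8.584570; next y=2/5·0.780469+3/4·(-8.584570)≈-6.126240
n=3: y≈-6.126240, sp=-3, e=sp−y≈3.126240; I≈-2.716729, D=e−e_prev≈6.906709; u=1/4·3.126240+1/2·(-2.716729)+1·6.906709≈6.329905; next y=2/5·(-6.126240)+3/4·6.329905≈2.296932
n=4: y≈2.296932, sp=-3, e=sp−y≈-5.296932; I≈-8.013661, D=e−e_prev≈-8.423173; u=1/4·(-5.296932)+1/2·(-8.013661)+1·(-8.423173)≈-13.754236; next y=2/5·2.296932+3/4·(-13.754236)≈-9.396904
n=5: y≈-9.396904, sp=-3, e=sp−y≈6.396904; I≈-1.616757, D=e−e_prev≈11.693837; u=1/4·6.396904+1/2·(-1.616757)+1·11.693837≈12.484684; next y=2/5·(-9.396904)+3/4·12.484684≈5.604752
n=6: y≈5.604752, sp=3, e=sp−y≈-2.604752; I≈-4.221508, D=e−e_prev≈-9.001656; u=1/4·(-2.604752)+1/2·(-4.221508)+1·(-9.001656)≈-11.763598; next y=2/5·5.604752+3/4·(-11.763598)≈-6.580798
n=7: y≈-6.580798, sp=3, e=sp−y≈9.580798; I≈5.359289, D=e−e_prev≈12.185549; u=1/4·9.580798+1/2·5.359289+1·12.185549≈17.260394; next y=2/5·(-6.580798)+3/4·17.260394≈10.312976
n=8: y≈10.312976, sp=3, e=sp−y≈-7.312976; I≈-1.953687, D=e−e_prev≈-16.893774; u=1/4·(-7.312976)+1/2·(-1.953687)+1·(-16.893774)≈-19.698861; next y=2/5·10.312976+3/4·(-19.698861)≈-10.648956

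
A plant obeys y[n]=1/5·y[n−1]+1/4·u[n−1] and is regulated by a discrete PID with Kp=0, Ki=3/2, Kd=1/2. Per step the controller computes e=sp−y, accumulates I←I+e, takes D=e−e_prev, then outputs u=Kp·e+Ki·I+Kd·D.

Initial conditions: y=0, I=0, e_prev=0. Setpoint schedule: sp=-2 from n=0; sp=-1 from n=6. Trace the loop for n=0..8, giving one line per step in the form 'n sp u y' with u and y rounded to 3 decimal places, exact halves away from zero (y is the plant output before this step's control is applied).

0 -2 -4.000 0.000
1 -2 -4.000 -1.000
2 -2 -5.600 -1.200
3 -2 -6.020 -1.640
4 -2 -6.394 -1.833
5 -2 -6.477 -1.965
6 -1 -4.501 -2.012
7 -1 -4.475 -1.528
8 -1 -3.648 -1.424

(exact arithmetic carried between steps; '≈' marks a value shown rounded to 6 d.p. or computed from one; I and e_prev carry over from the previous line; the table rounds u and y to 3 d.p., halves away from zero)
n=0: y=0, sp=-2, e=sp−y=-2; I=-2, D=e−e_prev=-2; u=0·(-2)+3/2·(-2)+1/2·(-2)=-4; next y=1/5·0+1/4·(-4)=-1
n=1: y=-1, sp=-2, e=sp−y=-1; I=-3, D=e−e_prev=1; u=0·(-1)+3/2·(-3)+1/2·1=-4; next y=1/5·(-1)+1/4·(-4)=-1.2
n=2: y=-1.2, sp=-2, e=sp−y=-0.8; I=-3.8, D=e−e_prev=0.2; u=0·(-0.8)+3/2·(-3.8)+1/2·0.2=-5.6; next y=1/5·(-1.2)+1/4·(-5.6)=-1.64
n=3: y=-1.64, sp=-2, e=sp−y=-0.36; I=-4.16, D=e−e_prev=0.44; u=0·(-0.36)+3/2·(-4.16)+1/2·0.44=-6.02; next y=1/5·(-1.64)+1/4·(-6.02)=-1.833
n=4: y=-1.833, sp=-2, e=sp−y=-0.167; I=-4.327, D=e−e_prev=0.193; u=0·(-0.167)+3/2·(-4.327)+1/2·0.193=-6.394; next y=1/5·(-1.833)+1/4·(-6.394)=-1.9651
n=5: y=-1.9651, sp=-2, e=sp−y=-0.0349; I=-4.3619, D=e−e_prev=0.1321; u=0·(-0.0349)+3/2·(-4.3619)+1/2·0.1321=-6.4768; next y=1/5·(-1.9651)+1/4·(-6.4768)=-2.01222
n=6: y=-2.01222, sp=-1, e=sp−y=1.01222; I=-3.34968, D=e−e_prev=1.04712; u=0·1.01222+3/2·(-3.34968)+1/2·1.04712=-4.50096; next y=1/5·(-2.01222)+1/4·(-4.50096)=-1.527684
n=7: y=-1.527684, sp=-1, e=sp−y=0.527684; I=-2.821996, D=e−e_prev=-0.484536; u=0·0.527684+3/2·(-2.821996)+1/2·(-0.484536)=-4.475262; next y=1/5·(-1.527684)+1/4·(-4.475262)≈-1.424352
n=8: y≈-1.424352, sp=-1, e=sp−y≈0.424352; I≈-2.397644, D=e−e_prev≈-0.103332; u=0·0.424352+3/2·(-2.397644)+1/2·(-0.103332)≈-3.648131; next y=1/5·(-1.424352)+1/4·(-3.648131)≈-1.196903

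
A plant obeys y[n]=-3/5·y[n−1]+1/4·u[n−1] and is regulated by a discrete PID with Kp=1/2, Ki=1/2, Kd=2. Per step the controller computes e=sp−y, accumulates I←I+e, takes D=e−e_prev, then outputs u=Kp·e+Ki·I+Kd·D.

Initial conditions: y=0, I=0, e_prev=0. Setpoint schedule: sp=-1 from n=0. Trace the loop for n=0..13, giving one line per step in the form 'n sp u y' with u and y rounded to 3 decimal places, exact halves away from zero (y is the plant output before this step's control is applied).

(exact arithmetic carried between steps; '≈' marks a value shown rounded to 6 d.p. or computed from one; I and e_prev carry over from the previous line; the table rounds u and y to 3 d.p., halves away from zero)
n=0: y=0, sp=-1, e=sp−y=-1; I=-1, D=e−e_prev=-1; u=1/2·(-1)+1/2·(-1)+2·(-1)=-3; next y=-3/5·0+1/4·(-3)=-0.75
n=1: y=-0.75, sp=-1, e=sp−y=-0.25; I=-1.25, D=e−e_prev=0.75; u=1/2·(-0.25)+1/2·(-1.25)+2·0.75=0.75; next y=-3/5·(-0.75)+1/4·0.75=0.6375
n=2: y=0.6375, sp=-1, e=sp−y=-1.6375; I=-2.8875, D=e−e_prev=-1.3875; u=1/2·(-1.6375)+1/2·(-2.8875)+2·(-1.3875)=-5.0375; next y=-3/5·0.6375+1/4·(-5.0375)=-1.641875
n=3: y=-1.641875, sp=-1, e=sp−y=0.641875; I=-2.245625, D=e−e_prev=2.279375; u=1/2·0.641875+1/2·(-2.245625)+2·2.279375=3.756875; next y=-3/5·(-1.641875)+1/4·3.756875≈1.924344
n=4: y≈1.924344, sp=-1, e=sp−y≈-2.924344; I≈-5.169969, D=e−e_prev≈-3.566219; u=1/2·(-2.924344)+1/2·(-5.169969)+2·(-3.566219)≈-11.179594; next y=-3/5·1.924344+1/4·(-11.179594)≈-3.949505
n=5: y≈-3.949505, sp=-1, e=sp−y≈2.949505; I≈-2.220464, D=e−e_prev≈5.873848; u=1/2·2.949505+1/2·(-2.220464)+2·5.873848≈12.112217; next y=-3/5·(-3.949505)+1/4·12.112217≈5.397757
n=6: y≈5.397757, sp=-1, e=sp−y≈-6.397757; I≈-8.618221, D=e−e_prev≈-9.347262; u=1/2·(-6.397757)+1/2·(-8.618221)+2·(-9.347262)≈-26.202513; next y=-3/5·5.397757+1/4·(-26.202513)≈-9.789282
n=7: y≈-9.789282, sp=-1, e=sp−y≈8.789282; I≈0.171061, D=e−e_prev≈15.187040; u=1/2·8.789282+1/2·0.171061+2·15.187040≈34.854251; next y=-3/5·(-9.789282)+1/4·34.854251≈14.587132
n=8: y≈14.587132, sp=-1, e=sp−y≈-15.587132; I≈-15.416071, D=e−e_prev≈-24.376415; u=1/2·(-15.587132)+1/2·(-15.416071)+2·(-24.376415)≈-64.254431; next y=-3/5·14.587132+1/4·(-64.254431)≈-24.815887
n=9: y≈-24.815887, sp=-1, e=sp−y≈23.815887; I≈8.399816, D=e−e_prev≈39.403019; u=1/2·23.815887+1/2·8.399816+2·39.403019≈94.913890; next y=-3/5·(-24.815887)+1/4·94.913890≈38.618005
n=10: y≈38.618005, sp=-1, e=sp−y≈-39.618005; I≈-31.218189, D=e−e_prev≈-63.433892; u=1/2·(-39.618005)+1/2·(-31.218189)+2·(-63.433892)≈-162.285880; next y=-3/5·38.618005+1/4·(-162.285880)≈-63.742273
n=11: y≈-63.742273, sp=-1, e=sp−y≈62.742273; I≈31.524084, D=e−e_prev≈102.360278; u=1/2·62.742273+1/2·31.524084+2·102.360278≈251.853734; next y=-3/5·(-63.742273)+1/4·251.853734≈101.208797
n=12: y≈101.208797, sp=-1, e=sp−y≈-102.208797; I≈-70.684713, D=e−e_prev≈-164.951070; u=1/2·(-102.208797)+1/2·(-70.684713)+2·(-164.951070)≈-416.348896; next y=-3/5·101.208797+1/4·(-416.348896)≈-164.812502
n=13: y≈-164.812502, sp=-1, e=sp−y≈163.812502; I≈93.127789, D=e−e_prev≈266.021300; u=1/2·163.812502+1/2·93.127789+2·266.021300≈660.512745; next y=-3/5·(-164.812502)+1/4·660.512745≈264.015688

0 -1 -3.000 0.000
1 -1 0.750 -0.750
2 -1 -5.038 0.638
3 -1 3.757 -1.642
4 -1 -11.180 1.924
5 -1 12.112 -3.950
6 -1 -26.203 5.398
7 -1 34.854 -9.789
8 -1 -64.254 14.587
9 -1 94.914 -24.816
10 -1 -162.286 38.618
11 -1 251.854 -63.742
12 -1 -416.349 101.209
13 -1 660.513 -164.813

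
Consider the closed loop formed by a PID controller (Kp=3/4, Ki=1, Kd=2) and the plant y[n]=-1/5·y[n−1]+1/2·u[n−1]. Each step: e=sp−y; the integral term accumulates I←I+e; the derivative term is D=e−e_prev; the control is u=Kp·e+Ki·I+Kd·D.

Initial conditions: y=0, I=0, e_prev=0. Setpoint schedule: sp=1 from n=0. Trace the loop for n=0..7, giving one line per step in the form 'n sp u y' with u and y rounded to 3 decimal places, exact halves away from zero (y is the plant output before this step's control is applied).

(exact arithmetic carried between steps; '≈' marks a value shown rounded to 6 d.p. or computed from one; I and e_prev carry over from the previous line; the table rounds u and y to 3 d.p., halves away from zero)
n=0: y=0, sp=1, e=sp−y=1; I=1, D=e−e_prev=1; u=3/4·1+1·1+2·1=3.75; next y=-1/5·0+1/2·3.75=1.875
n=1: y=1.875, sp=1, e=sp−y=-0.875; I=0.125, D=e−e_prev=-1.875; u=3/4·(-0.875)+1·0.125+2·(-1.875)=-4.28125; next y=-1/5·1.875+1/2·(-4.28125)=-2.515625
n=2: y=-2.515625, sp=1, e=sp−y=3.515625; I=3.640625, D=e−e_prev=4.390625; u=3/4·3.515625+1·3.640625+2·4.390625≈15.058594; next y=-1/5·(-2.515625)+1/2·15.058594≈8.032422
n=3: y≈8.032422, sp=1, e=sp−y≈-7.032422; I≈-3.391797, D=e−e_prev≈-10.548047; u=3/4·(-7.032422)+1·(-3.391797)+2·(-10.548047)≈-29.762207; next y=-1/5·8.032422+1/2·(-29.762207)≈-16.487588
n=4: y≈-16.487588, sp=1, e=sp−y≈17.487588; I≈14.095791, D=e−e_prev≈24.520010; u=3/4·17.487588+1·14.095791+2·24.520010≈76.251501; next y=-1/5·(-16.487588)+1/2·76.251501≈41.423268
n=5: y≈41.423268, sp=1, e=sp−y≈-40.423268; I≈-26.327477, D=e−e_prev≈-57.910856; u=3/4·(-40.423268)+1·(-26.327477)+2·(-57.910856)≈-172.466641; next y=-1/5·41.423268+1/2·(-172.466641)≈-94.517974
n=6: y≈-94.517974, sp=1, e=sp−y≈95.517974; I≈69.190497, D=e−e_prev≈135.941242; u=3/4·95.517974+1·69.190497+2·135.941242≈412.711462; next y=-1/5·(-94.517974)+1/2·412.711462≈225.259326
n=7: y≈225.259326, sp=1, e=sp−y≈-224.259326; I≈-155.068829, D=e−e_prev≈-319.777300; u=3/4·(-224.259326)+1·(-155.068829)+2·(-319.777300)≈-962.817924; next y=-1/5·225.259326+1/2·(-962.817924)≈-526.460827

0 1 3.750 0.000
1 1 -4.281 1.875
2 1 15.059 -2.516
3 1 -29.762 8.032
4 1 76.252 -16.488
5 1 -172.467 41.423
6 1 412.711 -94.518
7 1 -962.818 225.259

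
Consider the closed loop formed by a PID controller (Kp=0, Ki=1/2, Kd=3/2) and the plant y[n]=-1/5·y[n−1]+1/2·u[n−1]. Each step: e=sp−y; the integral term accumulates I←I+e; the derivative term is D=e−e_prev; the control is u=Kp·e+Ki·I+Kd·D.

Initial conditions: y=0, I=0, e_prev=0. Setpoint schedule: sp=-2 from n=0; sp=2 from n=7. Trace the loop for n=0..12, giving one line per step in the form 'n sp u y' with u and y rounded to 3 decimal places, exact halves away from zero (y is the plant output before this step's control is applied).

0 -2 -4.000 0.000
1 -2 2.000 -2.000
2 -2 -7.800 1.400
3 -2 6.760 -4.180
4 -2 -17.312 4.216
5 -2 19.604 -9.499
6 -2 -39.621 11.702
7 2 61.036 -22.151
8 2 -97.867 34.948
9 2 153.050 -55.923
10 2 -241.560 87.710
11 2 383.097 -138.322
12 2 -600.859 219.213

(exact arithmetic carried between steps; '≈' marks a value shown rounded to 6 d.p. or computed from one; I and e_prev carry over from the previous line; the table rounds u and y to 3 d.p., halves away from zero)
n=0: y=0, sp=-2, e=sp−y=-2; I=-2, D=e−e_prev=-2; u=0·(-2)+1/2·(-2)+3/2·(-2)=-4; next y=-1/5·0+1/2·(-4)=-2
n=1: y=-2, sp=-2, e=sp−y=0; I=-2, D=e−e_prev=2; u=0·0+1/2·(-2)+3/2·2=2; next y=-1/5·(-2)+1/2·2=1.4
n=2: y=1.4, sp=-2, e=sp−y=-3.4; I=-5.4, D=e−e_prev=-3.4; u=0·(-3.4)+1/2·(-5.4)+3/2·(-3.4)=-7.8; next y=-1/5·1.4+1/2·(-7.8)=-4.18
n=3: y=-4.18, sp=-2, e=sp−y=2.18; I=-3.22, D=e−e_prev=5.58; u=0·2.18+1/2·(-3.22)+3/2·5.58=6.76; next y=-1/5·(-4.18)+1/2·6.76=4.216
n=4: y=4.216, sp=-2, e=sp−y=-6.216; I=-9.436, D=e−e_prev=-8.396; u=0·(-6.216)+1/2·(-9.436)+3/2·(-8.396)=-17.312; next y=-1/5·4.216+1/2·(-17.312)=-9.4992
n=5: y=-9.4992, sp=-2, e=sp−y=7.4992; I=-1.9368, D=e−e_prev=13.7152; u=0·7.4992+1/2·(-1.9368)+3/2·13.7152=19.6044; next y=-1/5·(-9.4992)+1/2·19.6044=11.70204
n=6: y=11.70204, sp=-2, e=sp−y=-13.70204; I=-15.63884, D=e−e_prev=-21.20124; u=0·(-13.70204)+1/2·(-15.63884)+3/2·(-21.20124)=-39.62128; next y=-1/5·11.70204+1/2·(-39.62128)=-22.151048
n=7: y=-22.151048, sp=2, e=sp−y=24.151048; I=8.512208, D=e−e_prev=37.853088; u=0·24.151048+1/2·8.512208+3/2·37.853088=61.035736; next y=-1/5·(-22.151048)+1/2·61.035736≈34.948078
n=8: y≈34.948078, sp=2, e=sp−y≈-32.948078; I≈-24.435870, D=e−e_prev≈-57.099126; u=0·(-32.948078)+1/2·(-24.435870)+3/2·(-57.099126)≈-97.866623; next y=-1/5·34.948078+1/2·(-97.866623)≈-55.922927
n=9: y≈-55.922927, sp=2, e=sp−y≈57.922927; I≈33.487058, D=e−e_prev≈90.871005; u=0·57.922927+1/2·33.487058+3/2·90.871005≈153.050036; next y=-1/5·(-55.922927)+1/2·153.050036≈87.709603
n=10: y≈87.709603, sp=2, e=sp−y≈-85.709603; I≈-52.222546, D=e−e_prev≈-143.632530; u=0·(-85.709603)+1/2·(-52.222546)+3/2·(-143.632530)≈-241.560069; next y=-1/5·87.709603+1/2·(-241.560069)≈-138.321955
n=11: y≈-138.321955, sp=2, e=sp−y≈140.321955; I≈88.099409, D=e−e_prev≈226.031558; u=0·140.321955+1/2·88.099409+3/2·226.031558≈383.097042; next y=-1/5·(-138.321955)+1/2·383.097042≈219.212912
n=12: y≈219.212912, sp=2, e=sp−y≈-217.212912; I≈-129.113503, D=e−e_prev≈-357.534867; u=0·(-217.212912)+1/2·(-129.113503)+3/2·(-357.534867)≈-600.859052; next y=-1/5·219.212912+1/2·(-600.859052)≈-344.272108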